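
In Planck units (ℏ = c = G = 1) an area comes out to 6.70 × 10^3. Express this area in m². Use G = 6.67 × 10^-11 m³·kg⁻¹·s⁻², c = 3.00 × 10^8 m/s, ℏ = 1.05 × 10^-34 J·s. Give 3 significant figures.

One Planck area: A_P = ℏG/c³ = 2.59 × 10^-70 m².
6.70 × 10^3 × 2.59 × 10^-70 m² = 1.74 × 10^-66 m²

1.74 × 10^-66 m²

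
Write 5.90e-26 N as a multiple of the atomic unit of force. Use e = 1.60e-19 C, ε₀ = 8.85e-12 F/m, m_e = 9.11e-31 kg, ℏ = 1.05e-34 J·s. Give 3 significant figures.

atomic unit of force: F_au = E_h/a₀ = m_e²e⁶/((4πε₀)³ℏ⁴) = 8.33e-8 N.
5.90e-26 / 8.33e-8 = 7.08e-19

7.08e-19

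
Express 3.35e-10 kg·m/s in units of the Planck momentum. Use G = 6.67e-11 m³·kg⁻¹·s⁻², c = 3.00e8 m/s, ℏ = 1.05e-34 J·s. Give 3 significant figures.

Planck momentum: p_P = √(ℏc³/G) = 6.52 kg·m/s.
3.35e-10 / 6.52 = 5.14e-11

5.14e-11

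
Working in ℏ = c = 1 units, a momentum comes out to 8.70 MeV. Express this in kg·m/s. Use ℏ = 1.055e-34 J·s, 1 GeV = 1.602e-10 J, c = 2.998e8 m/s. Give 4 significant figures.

Momentum is [E]/c; divide by c.
1 GeV → 1/c × (1 GeV in J) = 5.344e-19 kg·m/s.
Convert the energy scale: 8.70 MeV = 8.70e-3 GeV.
Result: 8.70e-3 × 5.344e-19 = 4.649e-21 kg·m/s.

4.649e-21 kg·m/s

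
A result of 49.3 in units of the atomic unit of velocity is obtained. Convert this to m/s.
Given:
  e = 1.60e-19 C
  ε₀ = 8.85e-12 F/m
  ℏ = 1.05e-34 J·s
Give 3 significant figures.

One atomic unit of velocity: v_au = e²/(4πε₀ℏ) = 2.19e6 m/s.
49.3 × 2.19e6 m/s = 1.08e8 m/s

1.08e8 m/s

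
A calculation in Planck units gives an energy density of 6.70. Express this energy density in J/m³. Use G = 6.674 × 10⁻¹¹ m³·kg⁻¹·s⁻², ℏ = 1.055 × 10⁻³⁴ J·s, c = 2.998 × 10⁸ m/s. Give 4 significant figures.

One Planck energy density: u_P = c⁷/(ℏG²) = 4.632 × 10¹¹³ J/m³.
6.70 × 4.632 × 10¹¹³ J/m³ = 3.104 × 10¹¹⁴ J/m³

3.104 × 10¹¹⁴ J/m³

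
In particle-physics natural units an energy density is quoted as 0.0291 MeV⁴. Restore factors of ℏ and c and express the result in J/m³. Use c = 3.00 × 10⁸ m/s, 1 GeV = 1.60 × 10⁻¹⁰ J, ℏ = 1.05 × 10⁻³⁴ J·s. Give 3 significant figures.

6.10 × 10²³ J/m³

[E]/[L]³ = [E]⁴/(ℏc)³; restore (ℏc)⁻³.
1 GeV⁴ → 1/(ℏc)³ × (1 GeV in J)⁴ = 2.10 × 10³⁷ J/m³.
Convert the energy scale: 0.0291 MeV⁴ = 2.91 × 10⁻¹⁴ GeV⁴.
Result: 2.91 × 10⁻¹⁴ × 2.10 × 10³⁷ = 6.10 × 10²³ J/m³.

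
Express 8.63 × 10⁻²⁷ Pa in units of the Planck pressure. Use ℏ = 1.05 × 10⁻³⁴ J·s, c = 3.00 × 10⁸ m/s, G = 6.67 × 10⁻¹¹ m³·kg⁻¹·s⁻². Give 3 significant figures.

1.84 × 10⁻¹⁴⁰

Planck pressure: p_P = c⁷/(ℏG²) = 4.68 × 10¹¹³ Pa.
8.63 × 10⁻²⁷ / 4.68 × 10¹¹³ = 1.84 × 10⁻¹⁴⁰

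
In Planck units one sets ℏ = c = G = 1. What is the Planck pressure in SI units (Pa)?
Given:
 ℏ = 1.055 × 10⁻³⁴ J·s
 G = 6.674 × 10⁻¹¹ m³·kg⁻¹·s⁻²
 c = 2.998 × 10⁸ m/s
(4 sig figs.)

4.632 × 10¹¹³ Pa

p_P = c⁷/(ℏG²)
  = 2.177 × 10⁵⁹ / 4.699 × 10⁻⁵⁵
  = 4.632 × 10¹¹³ Pa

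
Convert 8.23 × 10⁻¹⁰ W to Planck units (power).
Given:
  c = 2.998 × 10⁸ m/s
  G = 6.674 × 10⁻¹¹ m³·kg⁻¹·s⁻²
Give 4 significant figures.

Planck power: P_P = c⁵/G = 3.629 × 10⁵² W.
8.23 × 10⁻¹⁰ / 3.629 × 10⁵² = 2.268 × 10⁻⁶²

2.268 × 10⁻⁶²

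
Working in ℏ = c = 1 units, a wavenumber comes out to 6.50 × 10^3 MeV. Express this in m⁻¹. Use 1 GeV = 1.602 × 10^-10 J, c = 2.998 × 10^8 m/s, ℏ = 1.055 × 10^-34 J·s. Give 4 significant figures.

3.292 × 10^16 m⁻¹

Inverse length is [E]/(ℏc).
1 GeV → 1/(ℏc) × (1 GeV in J) = 5.065 × 10^15 m⁻¹.
Convert the energy scale: 6.50 × 10^3 MeV = 6.50 GeV.
Result: 6.50 × 5.065 × 10^15 = 3.292 × 10^16 m⁻¹.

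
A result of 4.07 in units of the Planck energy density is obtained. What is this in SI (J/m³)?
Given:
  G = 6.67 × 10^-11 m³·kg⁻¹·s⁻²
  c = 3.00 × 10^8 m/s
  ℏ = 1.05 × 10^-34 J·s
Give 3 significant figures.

One Planck energy density: u_P = c⁷/(ℏG²) = 4.68 × 10^113 J/m³.
4.07 × 4.68 × 10^113 J/m³ = 1.91 × 10^114 J/m³

1.91 × 10^114 J/m³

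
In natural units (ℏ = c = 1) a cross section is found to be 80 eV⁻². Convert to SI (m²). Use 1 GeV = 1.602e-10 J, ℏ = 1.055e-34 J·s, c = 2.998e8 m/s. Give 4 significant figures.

Area is [L]² = [E]⁻²·(ℏc)²; restore (ℏc)².
1 GeV⁻² → (ℏc)² × (1 GeV in J)⁻² = 3.898e-32 m².
Convert the energy scale: 80 eV⁻² = 8.00e19 GeV⁻².
Result: 8.00e19 × 3.898e-32 = 3.118e-12 m².

3.118e-12 m²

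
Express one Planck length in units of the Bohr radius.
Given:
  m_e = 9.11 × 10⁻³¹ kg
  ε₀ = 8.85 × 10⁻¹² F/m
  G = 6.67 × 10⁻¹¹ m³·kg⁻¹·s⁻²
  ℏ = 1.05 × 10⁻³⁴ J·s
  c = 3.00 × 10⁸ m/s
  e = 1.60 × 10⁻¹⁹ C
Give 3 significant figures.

3.06 × 10⁻²⁵

Planck length: ℓ_P = √(ℏG/c³) = 1.61 × 10⁻³⁵ m
Bohr radius: a₀ = 4πε₀ℏ²/(m_e e²) = 5.26 × 10⁻¹¹ m
ratio = 1.61 × 10⁻³⁵ / 5.26 × 10⁻¹¹ = 3.06 × 10⁻²⁵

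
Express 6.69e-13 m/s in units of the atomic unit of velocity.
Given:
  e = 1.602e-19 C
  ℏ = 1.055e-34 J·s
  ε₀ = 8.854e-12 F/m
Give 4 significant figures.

atomic unit of velocity: v_au = e²/(4πε₀ℏ) = 2.186e6 m/s.
6.69e-13 / 2.186e6 = 3.060e-19

3.060e-19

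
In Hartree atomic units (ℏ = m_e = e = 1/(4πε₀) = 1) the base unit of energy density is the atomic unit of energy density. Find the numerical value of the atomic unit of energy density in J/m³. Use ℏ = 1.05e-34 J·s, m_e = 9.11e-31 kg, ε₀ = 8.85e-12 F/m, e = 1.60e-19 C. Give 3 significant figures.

3.01e13 J/m³

u_au = E_h/a₀³ = m_e⁴e¹⁰/((4πε₀)⁵ℏ⁸)
E_h = 4.38e-18 J
a₀ = 5.26e-11 m
E_h/a₀³ = 3.01e13 J/m³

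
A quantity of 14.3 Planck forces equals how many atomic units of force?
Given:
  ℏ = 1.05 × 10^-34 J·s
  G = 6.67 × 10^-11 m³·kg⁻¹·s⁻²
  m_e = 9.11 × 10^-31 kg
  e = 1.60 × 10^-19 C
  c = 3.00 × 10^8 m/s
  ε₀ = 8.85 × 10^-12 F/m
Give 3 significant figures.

Planck force: F_P = c⁴/G = 1.21 × 10^44 N
atomic unit of force: F_au = E_h/a₀ = m_e²e⁶/((4πε₀)³ℏ⁴) = 8.33 × 10^-8 N
14.3 × 1.21 × 10^44 / 8.33 × 10^-8 = 2.09 × 10^52

2.09 × 10^52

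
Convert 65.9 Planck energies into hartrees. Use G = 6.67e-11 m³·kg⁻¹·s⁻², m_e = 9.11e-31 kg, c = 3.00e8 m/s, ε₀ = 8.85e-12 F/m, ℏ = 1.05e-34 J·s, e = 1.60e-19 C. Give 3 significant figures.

2.94e28

Planck energy: E_P = √(ℏc⁵/G) = 1.96e9 J
hartree: E_h = m_e e⁴/(4πε₀ℏ)² = 4.38e-18 J
65.9 × 1.96e9 / 4.38e-18 = 2.94e28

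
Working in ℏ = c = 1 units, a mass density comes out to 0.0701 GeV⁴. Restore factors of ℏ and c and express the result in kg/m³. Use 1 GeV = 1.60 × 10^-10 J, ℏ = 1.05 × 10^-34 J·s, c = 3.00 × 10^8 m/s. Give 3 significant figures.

Mass density is [E]/(c²[L]³) = [E]⁴/(ℏ³c⁵).
1 GeV⁴ → 1/(ℏ³c⁵) × (1 GeV in J)⁴ = 2.33 × 10^20 kg/m³.
Result: 0.0701 × 2.33 × 10^20 = 1.63 × 10^19 kg/m³.

1.63 × 10^19 kg/m³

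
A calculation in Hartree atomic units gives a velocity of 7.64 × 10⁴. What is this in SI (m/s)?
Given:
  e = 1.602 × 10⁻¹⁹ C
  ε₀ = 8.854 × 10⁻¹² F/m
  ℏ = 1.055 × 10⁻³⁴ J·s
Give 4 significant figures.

1.670 × 10¹¹ m/s

One atomic unit of velocity: v_au = e²/(4πε₀ℏ) = 2.186 × 10⁶ m/s.
7.64 × 10⁴ × 2.186 × 10⁶ m/s = 1.670 × 10¹¹ m/s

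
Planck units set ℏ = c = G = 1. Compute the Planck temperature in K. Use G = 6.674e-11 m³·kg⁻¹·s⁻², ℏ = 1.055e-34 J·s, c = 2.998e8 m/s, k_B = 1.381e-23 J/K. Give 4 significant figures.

1.417e32 K

Dimensional analysis gives T_P = √(ℏc⁵/G) / k_B.
  = √(3.828e18) × 7.241e22
  = 1.417e32 K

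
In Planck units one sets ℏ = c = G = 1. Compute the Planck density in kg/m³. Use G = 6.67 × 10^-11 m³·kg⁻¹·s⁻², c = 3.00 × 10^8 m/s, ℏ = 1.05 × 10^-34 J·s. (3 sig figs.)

ρ_P = c⁵/(ℏG²)
  = 2.43 × 10^42 / 4.67 × 10^-55
  = 5.20 × 10^96 kg/m³

5.20 × 10^96 kg/m³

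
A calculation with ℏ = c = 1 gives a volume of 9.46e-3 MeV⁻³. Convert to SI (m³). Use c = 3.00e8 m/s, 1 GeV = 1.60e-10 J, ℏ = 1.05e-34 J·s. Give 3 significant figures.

Volume is [L]³ = [E]⁻³·(ℏc)³.
1 GeV⁻³ → (ℏc)³ × (1 GeV in J)⁻³ = 7.63e-48 m³.
Convert the energy scale: 9.46e-3 MeV⁻³ = 9.46e6 GeV⁻³.
Result: 9.46e6 × 7.63e-48 = 7.22e-41 m³.

7.22e-41 m³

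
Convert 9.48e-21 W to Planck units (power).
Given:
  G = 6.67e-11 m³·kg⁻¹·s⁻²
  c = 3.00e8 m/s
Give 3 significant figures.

2.60e-73

Planck power: P_P = c⁵/G = 3.64e52 W.
9.48e-21 / 3.64e52 = 2.60e-73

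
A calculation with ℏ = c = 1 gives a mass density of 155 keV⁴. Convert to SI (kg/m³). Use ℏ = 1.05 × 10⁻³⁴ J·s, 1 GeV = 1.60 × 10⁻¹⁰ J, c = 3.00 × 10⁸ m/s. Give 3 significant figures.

Mass density is [E]/(c²[L]³) = [E]⁴/(ℏ³c⁵).
1 GeV⁴ → 1/(ℏ³c⁵) × (1 GeV in J)⁴ = 2.33 × 10²⁰ kg/m³.
Convert the energy scale: 155 keV⁴ = 1.55 × 10⁻²² GeV⁴.
Result: 1.55 × 10⁻²² × 2.33 × 10²⁰ = 0.0361 kg/m³.

0.0361 kg/m³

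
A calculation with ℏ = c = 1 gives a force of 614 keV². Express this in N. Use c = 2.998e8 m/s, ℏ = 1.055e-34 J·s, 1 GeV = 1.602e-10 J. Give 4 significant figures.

Force is [E]/[L] = [E]²/(ℏc); restore (ℏc)⁻¹.
1 GeV² → 1/(ℏc) × (1 GeV in J)² = 8.114e5 N.
Convert the energy scale: 614 keV² = 6.14e-10 GeV².
Result: 6.14e-10 × 8.114e5 = 4.982e-4 N.

4.982e-4 N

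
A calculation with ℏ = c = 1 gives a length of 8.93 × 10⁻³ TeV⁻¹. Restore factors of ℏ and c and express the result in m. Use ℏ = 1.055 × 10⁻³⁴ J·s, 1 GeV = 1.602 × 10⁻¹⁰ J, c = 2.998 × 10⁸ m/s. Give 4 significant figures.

1.763 × 10⁻²¹ m

A length is [E]⁻¹ in ℏ=c=1; restore one factor of ℏc.
1 GeV⁻¹ → ℏc × (1 GeV in J)⁻¹ = 1.974 × 10⁻¹⁶ m.
Convert the energy scale: 8.93 × 10⁻³ TeV⁻¹ = 8.93 × 10⁻⁶ GeV⁻¹.
Result: 8.93 × 10⁻⁶ × 1.974 × 10⁻¹⁶ = 1.763 × 10⁻²¹ m.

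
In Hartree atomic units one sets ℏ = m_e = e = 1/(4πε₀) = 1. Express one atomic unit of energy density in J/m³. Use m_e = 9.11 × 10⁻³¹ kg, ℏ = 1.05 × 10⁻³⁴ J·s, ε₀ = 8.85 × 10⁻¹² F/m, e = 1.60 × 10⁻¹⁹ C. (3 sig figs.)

u_au = E_h/a₀³ = m_e⁴e¹⁰/((4πε₀)⁵ℏ⁸)
E_h = 4.38 × 10⁻¹⁸ J
a₀ = 5.26 × 10⁻¹¹ m
E_h/a₀³ = 3.01 × 10¹³ J/m³

3.01 × 10¹³ J/m³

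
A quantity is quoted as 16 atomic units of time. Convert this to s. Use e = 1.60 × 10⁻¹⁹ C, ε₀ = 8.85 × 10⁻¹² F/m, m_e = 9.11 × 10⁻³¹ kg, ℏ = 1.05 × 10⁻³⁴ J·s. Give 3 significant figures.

3.84 × 10⁻¹⁶ s

One atomic unit of time: τ_au = (4πε₀)²ℏ³/(m_e e⁴) = 2.40 × 10⁻¹⁷ s.
16 × 2.40 × 10⁻¹⁷ s = 3.84 × 10⁻¹⁶ s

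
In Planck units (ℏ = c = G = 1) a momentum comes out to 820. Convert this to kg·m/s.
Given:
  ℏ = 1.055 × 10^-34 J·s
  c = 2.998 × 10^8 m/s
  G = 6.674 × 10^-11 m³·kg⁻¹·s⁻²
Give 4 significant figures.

One Planck momentum: p_P = √(ℏc³/G) = 6.527 kg·m/s.
820 × 6.527 kg·m/s = 5.352 × 10^3 kg·m/s

5.352 × 10^3 kg·m/s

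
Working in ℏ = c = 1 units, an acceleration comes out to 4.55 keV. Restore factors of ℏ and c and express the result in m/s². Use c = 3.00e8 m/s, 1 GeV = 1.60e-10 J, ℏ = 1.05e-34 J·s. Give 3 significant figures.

Acceleration is [L]/[T]² = c·[E]/ℏ.
1 GeV → c/ℏ × (1 GeV in J) = 4.57e32 m/s².
Convert the energy scale: 4.55 keV = 4.55e-6 GeV.
Result: 4.55e-6 × 4.57e32 = 2.08e27 m/s².

2.08e27 m/s²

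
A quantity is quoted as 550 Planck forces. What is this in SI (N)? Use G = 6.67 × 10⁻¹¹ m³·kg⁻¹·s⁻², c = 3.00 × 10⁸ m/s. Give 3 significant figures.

One Planck force: F_P = c⁴/G = 1.21 × 10⁴⁴ N.
550 × 1.21 × 10⁴⁴ N = 6.68 × 10⁴⁶ N

6.68 × 10⁴⁶ N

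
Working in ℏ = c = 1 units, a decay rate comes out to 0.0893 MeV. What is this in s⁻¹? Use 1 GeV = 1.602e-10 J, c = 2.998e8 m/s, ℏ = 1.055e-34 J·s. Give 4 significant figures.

A rate is [E]/ℏ; divide by ℏ.
1 GeV → 1/ℏ × (1 GeV in J) = 1.518e24 s⁻¹.
Convert the energy scale: 0.0893 MeV = 8.93e-5 GeV.
Result: 8.93e-5 × 1.518e24 = 1.356e20 s⁻¹.

1.356e20 s⁻¹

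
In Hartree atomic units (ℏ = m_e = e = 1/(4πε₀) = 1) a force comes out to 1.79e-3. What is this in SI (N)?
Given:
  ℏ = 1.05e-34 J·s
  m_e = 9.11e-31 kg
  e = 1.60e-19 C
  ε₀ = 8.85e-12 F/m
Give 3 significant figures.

One atomic unit of force: F_au = E_h/a₀ = m_e²e⁶/((4πε₀)³ℏ⁴) = 8.33e-8 N.
1.79e-3 × 8.33e-8 N = 1.49e-10 N

1.49e-10 N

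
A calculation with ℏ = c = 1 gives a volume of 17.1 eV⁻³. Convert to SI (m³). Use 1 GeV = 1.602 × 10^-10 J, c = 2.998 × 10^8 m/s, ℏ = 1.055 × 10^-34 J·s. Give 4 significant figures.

Volume is [L]³ = [E]⁻³·(ℏc)³.
1 GeV⁻³ → (ℏc)³ × (1 GeV in J)⁻³ = 7.696 × 10^-48 m³.
Convert the energy scale: 17.1 eV⁻³ = 1.71 × 10^28 GeV⁻³.
Result: 1.71 × 10^28 × 7.696 × 10^-48 = 1.316 × 10^-19 m³.

1.316 × 10^-19 m³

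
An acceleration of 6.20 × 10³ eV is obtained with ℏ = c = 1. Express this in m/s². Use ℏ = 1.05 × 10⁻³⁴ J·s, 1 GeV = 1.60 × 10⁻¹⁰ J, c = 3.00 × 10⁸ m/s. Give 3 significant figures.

2.83 × 10²⁷ m/s²

Acceleration is [L]/[T]² = c·[E]/ℏ.
1 GeV → c/ℏ × (1 GeV in J) = 4.57 × 10³² m/s².
Convert the energy scale: 6.20 × 10³ eV = 6.20 × 10⁻⁶ GeV.
Result: 6.20 × 10⁻⁶ × 4.57 × 10³² = 2.83 × 10²⁷ m/s².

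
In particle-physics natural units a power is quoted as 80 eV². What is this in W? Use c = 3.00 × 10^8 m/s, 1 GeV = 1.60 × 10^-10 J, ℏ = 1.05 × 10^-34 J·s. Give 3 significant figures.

Power is [E]/[T] = [E]²/ℏ.
1 GeV² → 1/ℏ × (1 GeV in J)² = 2.44 × 10^14 W.
Convert the energy scale: 80 eV² = 8.00 × 10^-17 GeV².
Result: 8.00 × 10^-17 × 2.44 × 10^14 = 0.0195 W.

0.0195 W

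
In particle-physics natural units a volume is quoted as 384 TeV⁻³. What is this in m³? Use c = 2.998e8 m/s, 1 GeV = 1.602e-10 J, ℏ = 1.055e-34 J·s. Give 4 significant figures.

2.955e-54 m³

Volume is [L]³ = [E]⁻³·(ℏc)³.
1 GeV⁻³ → (ℏc)³ × (1 GeV in J)⁻³ = 7.696e-48 m³.
Convert the energy scale: 384 TeV⁻³ = 3.84e-7 GeV⁻³.
Result: 3.84e-7 × 7.696e-48 = 2.955e-54 m³.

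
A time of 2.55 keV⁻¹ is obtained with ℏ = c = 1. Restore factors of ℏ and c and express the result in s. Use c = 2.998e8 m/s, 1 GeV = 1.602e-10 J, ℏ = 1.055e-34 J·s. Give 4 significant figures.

A time is [E]⁻¹ in ℏ=c=1; restore one factor of ℏ.
1 GeV⁻¹ → ℏ × (1 GeV in J)⁻¹ = 6.586e-25 s.
Convert the energy scale: 2.55 keV⁻¹ = 2.55e6 GeV⁻¹.
Result: 2.55e6 × 6.586e-25 = 1.679e-18 s.

1.679e-18 s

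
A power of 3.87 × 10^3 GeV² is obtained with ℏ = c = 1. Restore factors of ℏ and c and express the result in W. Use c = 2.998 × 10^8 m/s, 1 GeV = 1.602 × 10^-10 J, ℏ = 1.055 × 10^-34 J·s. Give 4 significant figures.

9.414 × 10^17 W

Power is [E]/[T] = [E]²/ℏ.
1 GeV² → 1/ℏ × (1 GeV in J)² = 2.433 × 10^14 W.
Result: 3.87 × 10^3 × 2.433 × 10^14 = 9.414 × 10^17 W.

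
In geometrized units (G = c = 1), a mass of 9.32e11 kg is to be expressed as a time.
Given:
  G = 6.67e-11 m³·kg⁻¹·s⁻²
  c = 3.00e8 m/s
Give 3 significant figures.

2.30e-24 s

Mass → time via G/c³.
9.32e11 kg × (G/c³) = 2.30e-24 s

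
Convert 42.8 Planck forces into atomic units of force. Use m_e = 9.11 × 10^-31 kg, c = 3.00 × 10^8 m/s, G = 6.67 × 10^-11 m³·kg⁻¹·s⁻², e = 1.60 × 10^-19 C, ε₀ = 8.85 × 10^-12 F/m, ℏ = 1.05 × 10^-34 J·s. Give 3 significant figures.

Planck force: F_P = c⁴/G = 1.21 × 10^44 N
atomic unit of force: F_au = E_h/a₀ = m_e²e⁶/((4πε₀)³ℏ⁴) = 8.33 × 10^-8 N
42.8 × 1.21 × 10^44 / 8.33 × 10^-8 = 6.24 × 10^52

6.24 × 10^52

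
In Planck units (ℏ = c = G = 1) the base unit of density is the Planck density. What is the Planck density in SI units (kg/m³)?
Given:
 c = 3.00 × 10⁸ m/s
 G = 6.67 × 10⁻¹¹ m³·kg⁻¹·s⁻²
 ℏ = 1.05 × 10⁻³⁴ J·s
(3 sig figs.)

5.20 × 10⁹⁶ kg/m³

ρ_P = c⁵/(ℏG²)
  = 2.43 × 10⁴² / 4.67 × 10⁻⁵⁵
  = 5.20 × 10⁹⁶ kg/m³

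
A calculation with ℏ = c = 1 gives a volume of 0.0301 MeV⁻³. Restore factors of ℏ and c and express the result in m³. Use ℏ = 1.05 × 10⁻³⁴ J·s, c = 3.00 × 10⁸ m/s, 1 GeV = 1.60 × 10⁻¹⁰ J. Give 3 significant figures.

2.30 × 10⁻⁴⁰ m³

Volume is [L]³ = [E]⁻³·(ℏc)³.
1 GeV⁻³ → (ℏc)³ × (1 GeV in J)⁻³ = 7.63 × 10⁻⁴⁸ m³.
Convert the energy scale: 0.0301 MeV⁻³ = 3.01 × 10⁷ GeV⁻³.
Result: 3.01 × 10⁷ × 7.63 × 10⁻⁴⁸ = 2.30 × 10⁻⁴⁰ m³.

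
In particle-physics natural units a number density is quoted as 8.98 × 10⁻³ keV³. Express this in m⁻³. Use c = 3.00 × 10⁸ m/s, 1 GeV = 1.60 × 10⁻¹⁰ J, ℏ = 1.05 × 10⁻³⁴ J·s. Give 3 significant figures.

Number density is [L]⁻³ = [E]³/(ℏc)³.
1 GeV³ → 1/(ℏc)³ × (1 GeV in J)³ = 1.31 × 10⁴⁷ m⁻³.
Convert the energy scale: 8.98 × 10⁻³ keV³ = 8.98 × 10⁻²¹ GeV³.
Result: 8.98 × 10⁻²¹ × 1.31 × 10⁴⁷ = 1.18 × 10²⁷ m⁻³.

1.18 × 10²⁷ m⁻³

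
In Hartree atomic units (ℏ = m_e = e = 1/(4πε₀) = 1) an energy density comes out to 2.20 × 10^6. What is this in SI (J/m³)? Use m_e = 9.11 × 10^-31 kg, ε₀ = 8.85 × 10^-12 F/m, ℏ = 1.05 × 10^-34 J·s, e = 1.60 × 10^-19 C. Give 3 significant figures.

6.63 × 10^19 J/m³

One atomic unit of energy density: u_au = E_h/a₀³ = m_e⁴e¹⁰/((4πε₀)⁵ℏ⁸) = 3.01 × 10^13 J/m³.
2.20 × 10^6 × 3.01 × 10^13 J/m³ = 6.63 × 10^19 J/m³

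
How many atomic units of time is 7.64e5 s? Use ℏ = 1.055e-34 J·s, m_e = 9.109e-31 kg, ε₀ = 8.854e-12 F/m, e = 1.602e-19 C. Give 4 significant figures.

3.153e22

atomic unit of time: τ_au = (4πε₀)²ℏ³/(m_e e⁴) = 2.423e-17 s.
7.64e5 / 2.423e-17 = 3.153e22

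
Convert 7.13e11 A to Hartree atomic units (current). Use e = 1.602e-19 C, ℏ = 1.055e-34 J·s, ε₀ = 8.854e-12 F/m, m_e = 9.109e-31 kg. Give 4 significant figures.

1.078e14

atomic unit of electric current: I_au = e E_h/ℏ = m_e e⁵/((4πε₀)²ℏ³) = 6.612e-3 A.
7.13e11 / 6.612e-3 = 1.078e14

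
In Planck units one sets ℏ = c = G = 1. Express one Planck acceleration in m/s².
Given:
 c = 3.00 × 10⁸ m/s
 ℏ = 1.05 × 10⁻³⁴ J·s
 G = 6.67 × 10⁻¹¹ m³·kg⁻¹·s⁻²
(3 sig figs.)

a_P = √(c⁷/(ℏG))
  = √(3.12 × 10¹⁰³)
  = 5.59 × 10⁵¹ m/s²

5.59 × 10⁵¹ m/s²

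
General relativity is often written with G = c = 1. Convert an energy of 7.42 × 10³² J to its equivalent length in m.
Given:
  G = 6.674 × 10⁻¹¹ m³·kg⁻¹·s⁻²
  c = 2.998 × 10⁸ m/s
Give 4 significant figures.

Energy → length via G/c⁴.
7.42 × 10³² J × (G/c⁴) = 6.130 × 10⁻¹² m

6.130 × 10⁻¹² m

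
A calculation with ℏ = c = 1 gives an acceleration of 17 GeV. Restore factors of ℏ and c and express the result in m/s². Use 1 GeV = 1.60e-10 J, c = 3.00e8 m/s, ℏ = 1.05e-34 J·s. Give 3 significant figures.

Acceleration is [L]/[T]² = c·[E]/ℏ.
1 GeV → c/ℏ × (1 GeV in J) = 4.57e32 m/s².
Result: 17 × 4.57e32 = 7.77e33 m/s².

7.77e33 m/s²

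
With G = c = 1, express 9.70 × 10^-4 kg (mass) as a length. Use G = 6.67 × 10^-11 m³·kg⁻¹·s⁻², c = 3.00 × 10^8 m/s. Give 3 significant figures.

7.19 × 10^-31 m

In G = c = 1 units mass has dimensions of length; the conversion factor is G/c².
9.70 × 10^-4 kg × (G/c²) = 7.19 × 10^-31 m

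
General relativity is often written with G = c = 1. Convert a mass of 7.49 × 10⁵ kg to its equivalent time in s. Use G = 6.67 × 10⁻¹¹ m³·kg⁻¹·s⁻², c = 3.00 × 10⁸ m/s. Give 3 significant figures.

1.85 × 10⁻³⁰ s

Mass → time via G/c³.
7.49 × 10⁵ kg × (G/c³) = 1.85 × 10⁻³⁰ s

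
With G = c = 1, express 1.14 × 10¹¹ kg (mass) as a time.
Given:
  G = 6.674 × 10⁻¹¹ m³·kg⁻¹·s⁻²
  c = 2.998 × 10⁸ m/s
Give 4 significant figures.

Mass → time via G/c³.
1.14 × 10¹¹ kg × (G/c³) = 2.824 × 10⁻²⁵ s

2.824 × 10⁻²⁵ s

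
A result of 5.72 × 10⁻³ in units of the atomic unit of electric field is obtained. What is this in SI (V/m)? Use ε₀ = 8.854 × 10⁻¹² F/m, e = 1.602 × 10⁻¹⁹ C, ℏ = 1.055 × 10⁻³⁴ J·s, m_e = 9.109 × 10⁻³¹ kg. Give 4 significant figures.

One atomic unit of electric field: E_au = E_h/(e a₀) = m_e²e⁵/((4πε₀)³ℏ⁴) = 5.131 × 10¹¹ V/m.
5.72 × 10⁻³ × 5.131 × 10¹¹ V/m = 2.935 × 10⁹ V/m

2.935 × 10⁹ V/m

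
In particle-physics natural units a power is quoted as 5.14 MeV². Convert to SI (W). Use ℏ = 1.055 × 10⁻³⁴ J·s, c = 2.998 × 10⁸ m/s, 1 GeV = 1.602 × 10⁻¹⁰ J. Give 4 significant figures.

Power is [E]/[T] = [E]²/ℏ.
1 GeV² → 1/ℏ × (1 GeV in J)² = 2.433 × 10¹⁴ W.
Convert the energy scale: 5.14 MeV² = 5.14 × 10⁻⁶ GeV².
Result: 5.14 × 10⁻⁶ × 2.433 × 10¹⁴ = 1.250 × 10⁹ W.

1.250 × 10⁹ W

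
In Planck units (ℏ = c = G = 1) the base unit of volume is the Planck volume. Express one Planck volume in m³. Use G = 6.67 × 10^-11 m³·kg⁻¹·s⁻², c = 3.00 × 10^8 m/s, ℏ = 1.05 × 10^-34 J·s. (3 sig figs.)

4.18 × 10^-105 m³

V_P = (ℏG/c³)^(3/2)
  = √(1.75 × 10^-209)
  = 4.18 × 10^-105 m³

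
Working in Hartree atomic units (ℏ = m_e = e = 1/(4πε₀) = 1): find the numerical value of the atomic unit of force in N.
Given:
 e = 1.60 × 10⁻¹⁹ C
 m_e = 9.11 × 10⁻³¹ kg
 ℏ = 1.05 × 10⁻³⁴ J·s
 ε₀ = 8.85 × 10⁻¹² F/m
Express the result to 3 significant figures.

From ℏ = m_e = e = 1/(4πε₀) = 1 the force scale is F_au = E_h/a₀ = m_e²e⁶/((4πε₀)³ℏ⁴).
E_h = 4.38 × 10⁻¹⁸ J
a₀ = 5.26 × 10⁻¹¹ m
E_h/a₀ = 8.33 × 10⁻⁸ N

8.33 × 10⁻⁸ N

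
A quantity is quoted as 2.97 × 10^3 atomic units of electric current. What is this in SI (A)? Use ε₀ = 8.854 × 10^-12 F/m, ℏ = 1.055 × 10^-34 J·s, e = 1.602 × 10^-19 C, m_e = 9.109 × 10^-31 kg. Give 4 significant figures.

One atomic unit of electric current: I_au = e E_h/ℏ = m_e e⁵/((4πε₀)²ℏ³) = 6.612 × 10^-3 A.
2.97 × 10^3 × 6.612 × 10^-3 A = 19.64 A

19.64 A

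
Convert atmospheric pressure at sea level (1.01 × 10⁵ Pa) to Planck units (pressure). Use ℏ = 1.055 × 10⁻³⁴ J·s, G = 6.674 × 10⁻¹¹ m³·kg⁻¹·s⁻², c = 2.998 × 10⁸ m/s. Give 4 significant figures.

Planck pressure: p_P = c⁷/(ℏG²) = 4.632 × 10¹¹³ Pa.
1.01 × 10⁵ / 4.632 × 10¹¹³ = 2.180 × 10⁻¹⁰⁹

2.180 × 10⁻¹⁰⁹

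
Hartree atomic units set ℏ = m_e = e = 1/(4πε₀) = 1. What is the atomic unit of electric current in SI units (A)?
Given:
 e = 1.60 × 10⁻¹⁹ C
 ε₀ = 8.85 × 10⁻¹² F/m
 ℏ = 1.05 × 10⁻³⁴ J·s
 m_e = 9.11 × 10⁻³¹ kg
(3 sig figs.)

Dimensional analysis gives I_au = e E_h/ℏ = m_e e⁵/((4πε₀)²ℏ³).
E_h = 4.38 × 10⁻¹⁸ J
e·E_h/ℏ = 6.67 × 10⁻³ A

6.67 × 10⁻³ A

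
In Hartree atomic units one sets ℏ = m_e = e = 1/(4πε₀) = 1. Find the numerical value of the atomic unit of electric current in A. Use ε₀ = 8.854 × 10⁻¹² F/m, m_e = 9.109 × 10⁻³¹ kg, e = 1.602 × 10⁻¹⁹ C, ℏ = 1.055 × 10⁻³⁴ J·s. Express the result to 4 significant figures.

6.612 × 10⁻³ A

I_au = e E_h/ℏ = m_e e⁵/((4πε₀)²ℏ³)
E_h = 4.354 × 10⁻¹⁸ J
e·E_h/ℏ = 6.612 × 10⁻³ A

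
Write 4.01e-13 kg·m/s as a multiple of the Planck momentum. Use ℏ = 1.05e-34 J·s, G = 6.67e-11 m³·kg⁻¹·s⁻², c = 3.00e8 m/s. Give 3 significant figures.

Planck momentum: p_P = √(ℏc³/G) = 6.52 kg·m/s.
4.01e-13 / 6.52 = 6.15e-14

6.15e-14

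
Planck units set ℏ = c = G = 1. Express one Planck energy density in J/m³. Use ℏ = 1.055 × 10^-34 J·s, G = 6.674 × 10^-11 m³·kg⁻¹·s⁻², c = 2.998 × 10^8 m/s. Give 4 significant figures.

The unique combination of the constants set to 1 with dimensions of energy density is u_P = c⁷/(ℏG²).
  = 2.177 × 10^59 / 4.699 × 10^-55
  = 4.632 × 10^113 J/m³

4.632 × 10^113 J/m³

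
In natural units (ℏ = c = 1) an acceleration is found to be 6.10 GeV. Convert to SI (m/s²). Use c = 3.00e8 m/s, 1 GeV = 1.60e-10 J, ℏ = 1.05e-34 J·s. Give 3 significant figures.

Acceleration is [L]/[T]² = c·[E]/ℏ.
1 GeV → c/ℏ × (1 GeV in J) = 4.57e32 m/s².
Result: 6.10 × 4.57e32 = 2.79e33 m/s².

2.79e33 m/s²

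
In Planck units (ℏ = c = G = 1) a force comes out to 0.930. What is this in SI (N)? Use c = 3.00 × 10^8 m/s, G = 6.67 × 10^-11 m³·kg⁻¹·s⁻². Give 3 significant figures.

1.13 × 10^44 N

One Planck force: F_P = c⁴/G = 1.21 × 10^44 N.
0.930 × 1.21 × 10^44 N = 1.13 × 10^44 N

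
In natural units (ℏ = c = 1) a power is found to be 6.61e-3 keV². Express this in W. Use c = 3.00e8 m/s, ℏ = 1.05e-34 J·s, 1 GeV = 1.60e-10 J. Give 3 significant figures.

1.61 W

Power is [E]/[T] = [E]²/ℏ.
1 GeV² → 1/ℏ × (1 GeV in J)² = 2.44e14 W.
Convert the energy scale: 6.61e-3 keV² = 6.61e-15 GeV².
Result: 6.61e-15 × 2.44e14 = 1.61 W.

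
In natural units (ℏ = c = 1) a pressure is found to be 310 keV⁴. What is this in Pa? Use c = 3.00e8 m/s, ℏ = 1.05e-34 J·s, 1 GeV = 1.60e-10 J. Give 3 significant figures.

6.50e15 Pa

Pressure is [E]/[L]³ = [E]⁴/(ℏc)³.
1 GeV⁴ → 1/(ℏc)³ × (1 GeV in J)⁴ = 2.10e37 Pa.
Convert the energy scale: 310 keV⁴ = 3.10e-22 GeV⁴.
Result: 3.10e-22 × 2.10e37 = 6.50e15 Pa.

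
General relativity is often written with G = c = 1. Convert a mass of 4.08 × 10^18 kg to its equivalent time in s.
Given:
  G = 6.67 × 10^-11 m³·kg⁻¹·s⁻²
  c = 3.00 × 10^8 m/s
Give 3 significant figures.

1.01 × 10^-17 s

Mass → time via G/c³.
4.08 × 10^18 kg × (G/c³) = 1.01 × 10^-17 s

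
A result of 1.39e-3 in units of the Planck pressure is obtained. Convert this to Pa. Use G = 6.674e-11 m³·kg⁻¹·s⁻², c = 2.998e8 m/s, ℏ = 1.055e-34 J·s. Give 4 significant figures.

One Planck pressure: p_P = c⁷/(ℏG²) = 4.632e113 Pa.
1.39e-3 × 4.632e113 Pa = 6.439e110 Pa

6.439e110 Pa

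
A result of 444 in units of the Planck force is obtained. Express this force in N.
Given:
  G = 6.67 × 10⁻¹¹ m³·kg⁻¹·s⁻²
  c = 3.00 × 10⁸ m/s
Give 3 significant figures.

One Planck force: F_P = c⁴/G = 1.21 × 10⁴⁴ N.
444 × 1.21 × 10⁴⁴ N = 5.39 × 10⁴⁶ N

5.39 × 10⁴⁶ N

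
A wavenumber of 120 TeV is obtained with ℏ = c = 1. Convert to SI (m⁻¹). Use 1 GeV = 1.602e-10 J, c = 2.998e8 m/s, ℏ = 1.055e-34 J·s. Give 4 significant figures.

6.078e20 m⁻¹

Inverse length is [E]/(ℏc).
1 GeV → 1/(ℏc) × (1 GeV in J) = 5.065e15 m⁻¹.
Convert the energy scale: 120 TeV = 1.20e5 GeV.
Result: 1.20e5 × 5.065e15 = 6.078e20 m⁻¹.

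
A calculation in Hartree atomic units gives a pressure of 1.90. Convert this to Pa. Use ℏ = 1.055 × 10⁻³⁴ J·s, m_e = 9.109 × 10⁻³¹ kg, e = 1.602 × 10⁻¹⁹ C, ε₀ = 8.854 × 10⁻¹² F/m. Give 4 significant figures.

5.565 × 10¹³ Pa

One atomic unit of pressure: P_au = E_h/a₀³ = m_e⁴e¹⁰/((4πε₀)⁵ℏ⁸) = 2.929 × 10¹³ Pa.
1.90 × 2.929 × 10¹³ Pa = 5.565 × 10¹³ Pa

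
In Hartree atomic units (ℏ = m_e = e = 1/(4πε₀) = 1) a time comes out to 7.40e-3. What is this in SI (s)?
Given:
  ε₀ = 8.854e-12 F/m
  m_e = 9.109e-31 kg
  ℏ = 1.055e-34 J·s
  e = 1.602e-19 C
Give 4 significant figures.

1.793e-19 s

One atomic unit of time: τ_au = (4πε₀)²ℏ³/(m_e e⁴) = 2.423e-17 s.
7.40e-3 × 2.423e-17 s = 1.793e-19 s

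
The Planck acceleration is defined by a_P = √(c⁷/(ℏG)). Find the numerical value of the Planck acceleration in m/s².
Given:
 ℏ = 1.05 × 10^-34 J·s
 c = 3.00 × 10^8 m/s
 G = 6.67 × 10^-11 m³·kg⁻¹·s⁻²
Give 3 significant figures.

a_P = √(c⁷/(ℏG))
  = √(3.12 × 10^103)
  = 5.59 × 10^51 m/s²

5.59 × 10^51 m/s²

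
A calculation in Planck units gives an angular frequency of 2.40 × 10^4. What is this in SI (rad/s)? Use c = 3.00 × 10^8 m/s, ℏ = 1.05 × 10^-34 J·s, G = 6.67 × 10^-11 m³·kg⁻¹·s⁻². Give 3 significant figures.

One Planck angular frequency: ω_P = √(c⁵/(ℏG)) = 1.86 × 10^43 rad/s.
2.40 × 10^4 × 1.86 × 10^43 rad/s = 4.47 × 10^47 rad/s

4.47 × 10^47 rad/s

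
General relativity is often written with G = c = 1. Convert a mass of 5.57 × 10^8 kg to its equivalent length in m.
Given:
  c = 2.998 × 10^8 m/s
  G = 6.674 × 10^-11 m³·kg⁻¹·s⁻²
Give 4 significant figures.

4.136 × 10^-19 m

In G = c = 1 units mass has dimensions of length; the conversion factor is G/c².
5.57 × 10^8 kg × (G/c²) = 4.136 × 10^-19 m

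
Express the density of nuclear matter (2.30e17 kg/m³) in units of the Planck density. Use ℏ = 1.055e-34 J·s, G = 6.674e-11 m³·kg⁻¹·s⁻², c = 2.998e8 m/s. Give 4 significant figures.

Planck density: ρ_P = c⁵/(ℏG²) = 5.154e96 kg/m³.
2.30e17 / 5.154e96 = 4.463e-80

4.463e-80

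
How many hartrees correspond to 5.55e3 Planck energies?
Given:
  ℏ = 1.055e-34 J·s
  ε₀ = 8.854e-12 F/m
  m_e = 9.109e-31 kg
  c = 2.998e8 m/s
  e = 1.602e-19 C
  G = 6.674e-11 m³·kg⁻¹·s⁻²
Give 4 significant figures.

Planck energy: E_P = √(ℏc⁵/G) = 1.957e9 J
hartree: E_h = m_e e⁴/(4πε₀ℏ)² = 4.354e-18 J
5.55e3 × 1.957e9 / 4.354e-18 = 2.494e30

2.494e30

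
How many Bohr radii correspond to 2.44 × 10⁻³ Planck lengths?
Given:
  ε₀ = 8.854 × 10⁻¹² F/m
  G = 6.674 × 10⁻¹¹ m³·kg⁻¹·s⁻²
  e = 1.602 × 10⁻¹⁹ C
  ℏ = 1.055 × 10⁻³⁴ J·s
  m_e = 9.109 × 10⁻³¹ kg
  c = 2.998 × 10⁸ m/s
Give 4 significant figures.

Planck length: ℓ_P = √(ℏG/c³) = 1.616 × 10⁻³⁵ m
Bohr radius: a₀ = 4πε₀ℏ²/(m_e e²) = 5.297 × 10⁻¹¹ m
2.44 × 10⁻³ × 1.616 × 10⁻³⁵ / 5.297 × 10⁻¹¹ = 7.446 × 10⁻²⁸

7.446 × 10⁻²⁸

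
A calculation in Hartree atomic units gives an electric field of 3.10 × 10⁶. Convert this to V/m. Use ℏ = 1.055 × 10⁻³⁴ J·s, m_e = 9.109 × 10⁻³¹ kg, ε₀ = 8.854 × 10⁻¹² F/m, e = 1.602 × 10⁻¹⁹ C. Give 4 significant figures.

One atomic unit of electric field: E_au = E_h/(e a₀) = m_e²e⁵/((4πε₀)³ℏ⁴) = 5.131 × 10¹¹ V/m.
3.10 × 10⁶ × 5.131 × 10¹¹ V/m = 1.591 × 10¹⁸ V/m

1.591 × 10¹⁸ V/m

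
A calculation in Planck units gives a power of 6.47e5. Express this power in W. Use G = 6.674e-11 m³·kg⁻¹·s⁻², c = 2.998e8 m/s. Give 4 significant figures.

2.348e58 W

One Planck power: P_P = c⁵/G = 3.629e52 W.
6.47e5 × 3.629e52 W = 2.348e58 W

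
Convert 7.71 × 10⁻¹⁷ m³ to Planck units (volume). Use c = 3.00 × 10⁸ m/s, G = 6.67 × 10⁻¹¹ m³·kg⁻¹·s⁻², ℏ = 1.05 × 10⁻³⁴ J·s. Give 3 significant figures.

Planck volume: V_P = (ℏG/c³)^(3/2) = 4.18 × 10⁻¹⁰⁵ m³.
7.71 × 10⁻¹⁷ / 4.18 × 10⁻¹⁰⁵ = 1.85 × 10⁸⁸

1.85 × 10⁸⁸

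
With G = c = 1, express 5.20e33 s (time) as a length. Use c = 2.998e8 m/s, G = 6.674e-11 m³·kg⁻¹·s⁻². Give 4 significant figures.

1.559e42 m

Time → length via c.
5.20e33 s × (c) = 1.559e42 m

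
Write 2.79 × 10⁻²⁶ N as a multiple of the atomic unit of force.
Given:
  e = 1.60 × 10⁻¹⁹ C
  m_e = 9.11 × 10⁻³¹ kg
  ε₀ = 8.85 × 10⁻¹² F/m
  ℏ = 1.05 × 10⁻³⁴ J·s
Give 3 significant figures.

atomic unit of force: F_au = E_h/a₀ = m_e²e⁶/((4πε₀)³ℏ⁴) = 8.33 × 10⁻⁸ N.
2.79 × 10⁻²⁶ / 8.33 × 10⁻⁸ = 3.35 × 10⁻¹⁹

3.35 × 10⁻¹⁹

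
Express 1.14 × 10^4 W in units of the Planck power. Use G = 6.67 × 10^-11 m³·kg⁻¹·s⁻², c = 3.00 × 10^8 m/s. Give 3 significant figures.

3.13 × 10^-49

Planck power: P_P = c⁵/G = 3.64 × 10^52 W.
1.14 × 10^4 / 3.64 × 10^52 = 3.13 × 10^-49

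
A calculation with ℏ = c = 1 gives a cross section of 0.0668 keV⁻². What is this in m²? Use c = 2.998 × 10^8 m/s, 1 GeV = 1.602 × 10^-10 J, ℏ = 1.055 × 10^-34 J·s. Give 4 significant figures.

Area is [L]² = [E]⁻²·(ℏc)²; restore (ℏc)².
1 GeV⁻² → (ℏc)² × (1 GeV in J)⁻² = 3.898 × 10^-32 m².
Convert the energy scale: 0.0668 keV⁻² = 6.68 × 10^10 GeV⁻².
Result: 6.68 × 10^10 × 3.898 × 10^-32 = 2.604 × 10^-21 m².

2.604 × 10^-21 m²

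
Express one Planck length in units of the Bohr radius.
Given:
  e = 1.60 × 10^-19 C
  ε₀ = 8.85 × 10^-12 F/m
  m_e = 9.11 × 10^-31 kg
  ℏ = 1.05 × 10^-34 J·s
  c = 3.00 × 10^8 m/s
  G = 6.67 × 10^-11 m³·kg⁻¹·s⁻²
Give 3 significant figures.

Planck length: ℓ_P = √(ℏG/c³) = 1.61 × 10^-35 m
Bohr radius: a₀ = 4πε₀ℏ²/(m_e e²) = 5.26 × 10^-11 m
ratio = 1.61 × 10^-35 / 5.26 × 10^-11 = 3.06 × 10^-25

3.06 × 10^-25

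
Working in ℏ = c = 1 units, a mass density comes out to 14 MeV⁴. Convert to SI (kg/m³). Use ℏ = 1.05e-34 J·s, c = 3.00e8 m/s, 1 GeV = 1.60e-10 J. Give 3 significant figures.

Mass density is [E]/(c²[L]³) = [E]⁴/(ℏ³c⁵).
1 GeV⁴ → 1/(ℏ³c⁵) × (1 GeV in J)⁴ = 2.33e20 kg/m³.
Convert the energy scale: 14 MeV⁴ = 1.40e-11 GeV⁴.
Result: 1.40e-11 × 2.33e20 = 3.26e9 kg/m³.

3.26e9 kg/m³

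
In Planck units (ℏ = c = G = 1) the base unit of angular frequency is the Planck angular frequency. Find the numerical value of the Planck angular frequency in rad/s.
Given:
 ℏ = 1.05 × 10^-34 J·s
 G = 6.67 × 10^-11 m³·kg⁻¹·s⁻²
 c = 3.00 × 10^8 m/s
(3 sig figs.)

1.86 × 10^43 rad/s

ω_P = √(c⁵/(ℏG))
  = √(3.47 × 10^86)
  = 1.86 × 10^43 rad/s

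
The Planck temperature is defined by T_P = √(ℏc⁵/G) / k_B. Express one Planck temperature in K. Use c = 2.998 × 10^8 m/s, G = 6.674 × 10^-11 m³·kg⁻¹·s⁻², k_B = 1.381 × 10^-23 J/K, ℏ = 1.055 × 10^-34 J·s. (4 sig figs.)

T_P = √(ℏc⁵/G) / k_B
  = √(3.828 × 10^18) × 7.241 × 10^22
  = 1.417 × 10^32 K

1.417 × 10^32 K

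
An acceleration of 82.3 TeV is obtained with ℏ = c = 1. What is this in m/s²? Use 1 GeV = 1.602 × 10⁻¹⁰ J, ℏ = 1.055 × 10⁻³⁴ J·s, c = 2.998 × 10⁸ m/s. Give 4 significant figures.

3.747 × 10³⁷ m/s²

Acceleration is [L]/[T]² = c·[E]/ℏ.
1 GeV → c/ℏ × (1 GeV in J) = 4.552 × 10³² m/s².
Convert the energy scale: 82.3 TeV = 8.23 × 10⁴ GeV.
Result: 8.23 × 10⁴ × 4.552 × 10³² = 3.747 × 10³⁷ m/s².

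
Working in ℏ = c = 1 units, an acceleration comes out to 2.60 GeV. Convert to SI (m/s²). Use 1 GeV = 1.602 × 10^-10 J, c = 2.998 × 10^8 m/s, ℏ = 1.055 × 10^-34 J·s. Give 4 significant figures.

Acceleration is [L]/[T]² = c·[E]/ℏ.
1 GeV → c/ℏ × (1 GeV in J) = 4.552 × 10^32 m/s².
Result: 2.60 × 4.552 × 10^32 = 1.184 × 10^33 m/s².

1.184 × 10^33 m/s²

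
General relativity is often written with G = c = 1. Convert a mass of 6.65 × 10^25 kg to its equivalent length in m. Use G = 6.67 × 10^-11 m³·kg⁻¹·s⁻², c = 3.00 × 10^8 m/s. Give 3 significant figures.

In G = c = 1 units mass has dimensions of length; the conversion factor is G/c².
6.65 × 10^25 kg × (G/c²) = 0.0493 m

0.0493 m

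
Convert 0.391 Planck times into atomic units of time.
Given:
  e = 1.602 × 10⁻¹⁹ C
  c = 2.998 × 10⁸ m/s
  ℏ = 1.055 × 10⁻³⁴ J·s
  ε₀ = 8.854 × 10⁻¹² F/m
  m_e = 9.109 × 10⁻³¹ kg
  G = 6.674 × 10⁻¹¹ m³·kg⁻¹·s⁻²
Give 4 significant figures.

8.701 × 10⁻²⁸

Planck time: t_P = √(ℏG/c⁵) = 5.392 × 10⁻⁴⁴ s
atomic unit of time: τ_au = (4πε₀)²ℏ³/(m_e e⁴) = 2.423 × 10⁻¹⁷ s
0.391 × 5.392 × 10⁻⁴⁴ / 2.423 × 10⁻¹⁷ = 8.701 × 10⁻²⁸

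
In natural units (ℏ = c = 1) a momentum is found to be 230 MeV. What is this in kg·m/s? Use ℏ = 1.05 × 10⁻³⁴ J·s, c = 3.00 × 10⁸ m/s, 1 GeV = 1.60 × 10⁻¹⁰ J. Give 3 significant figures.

Momentum is [E]/c; divide by c.
1 GeV → 1/c × (1 GeV in J) = 5.33 × 10⁻¹⁹ kg·m/s.
Convert the energy scale: 230 MeV = 0.230 GeV.
Result: 0.230 × 5.33 × 10⁻¹⁹ = 1.23 × 10⁻¹⁹ kg·m/s.

1.23 × 10⁻¹⁹ kg·m/s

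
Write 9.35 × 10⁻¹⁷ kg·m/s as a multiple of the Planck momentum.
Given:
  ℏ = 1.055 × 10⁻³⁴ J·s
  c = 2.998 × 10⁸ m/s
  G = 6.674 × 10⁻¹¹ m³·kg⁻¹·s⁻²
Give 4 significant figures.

Planck momentum: p_P = √(ℏc³/G) = 6.527 kg·m/s.
9.35 × 10⁻¹⁷ / 6.527 = 1.433 × 10⁻¹⁷

1.433 × 10⁻¹⁷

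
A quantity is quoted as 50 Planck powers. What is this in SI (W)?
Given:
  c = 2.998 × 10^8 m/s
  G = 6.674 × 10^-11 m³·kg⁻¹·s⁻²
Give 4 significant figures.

1.814 × 10^54 W

One Planck power: P_P = c⁵/G = 3.629 × 10^52 W.
50 × 3.629 × 10^52 W = 1.814 × 10^54 W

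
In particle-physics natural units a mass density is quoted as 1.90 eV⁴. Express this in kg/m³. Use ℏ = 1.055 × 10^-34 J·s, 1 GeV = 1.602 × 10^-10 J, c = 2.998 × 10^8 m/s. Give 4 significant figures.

4.400 × 10^-16 kg/m³

Mass density is [E]/(c²[L]³) = [E]⁴/(ℏ³c⁵).
1 GeV⁴ → 1/(ℏ³c⁵) × (1 GeV in J)⁴ = 2.316 × 10^20 kg/m³.
Convert the energy scale: 1.90 eV⁴ = 1.90 × 10^-36 GeV⁴.
Result: 1.90 × 10^-36 × 2.316 × 10^20 = 4.400 × 10^-16 kg/m³.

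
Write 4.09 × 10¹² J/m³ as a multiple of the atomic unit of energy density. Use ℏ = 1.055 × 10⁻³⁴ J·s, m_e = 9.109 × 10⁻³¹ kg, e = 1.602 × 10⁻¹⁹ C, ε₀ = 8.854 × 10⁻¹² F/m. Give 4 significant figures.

0.1396

atomic unit of energy density: u_au = E_h/a₀³ = m_e⁴e¹⁰/((4πε₀)⁵ℏ⁸) = 2.929 × 10¹³ J/m³.
4.09 × 10¹² / 2.929 × 10¹³ = 0.1396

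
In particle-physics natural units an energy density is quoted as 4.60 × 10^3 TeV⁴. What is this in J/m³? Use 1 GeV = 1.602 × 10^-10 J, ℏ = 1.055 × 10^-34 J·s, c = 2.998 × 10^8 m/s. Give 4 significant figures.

9.575 × 10^52 J/m³

[E]/[L]³ = [E]⁴/(ℏc)³; restore (ℏc)⁻³.
1 GeV⁴ → 1/(ℏc)³ × (1 GeV in J)⁴ = 2.082 × 10^37 J/m³.
Convert the energy scale: 4.60 × 10^3 TeV⁴ = 4.60 × 10^15 GeV⁴.
Result: 4.60 × 10^15 × 2.082 × 10^37 = 9.575 × 10^52 J/m³.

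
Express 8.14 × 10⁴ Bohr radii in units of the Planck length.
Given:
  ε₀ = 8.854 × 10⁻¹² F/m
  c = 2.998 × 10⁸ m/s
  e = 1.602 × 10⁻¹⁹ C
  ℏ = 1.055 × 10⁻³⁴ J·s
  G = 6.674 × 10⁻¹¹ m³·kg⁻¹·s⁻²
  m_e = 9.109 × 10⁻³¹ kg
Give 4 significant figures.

2.668 × 10²⁹

Bohr radius: a₀ = 4πε₀ℏ²/(m_e e²) = 5.297 × 10⁻¹¹ m
Planck length: ℓ_P = √(ℏG/c³) = 1.616 × 10⁻³⁵ m
8.14 × 10⁴ × 5.297 × 10⁻¹¹ / 1.616 × 10⁻³⁵ = 2.668 × 10²⁹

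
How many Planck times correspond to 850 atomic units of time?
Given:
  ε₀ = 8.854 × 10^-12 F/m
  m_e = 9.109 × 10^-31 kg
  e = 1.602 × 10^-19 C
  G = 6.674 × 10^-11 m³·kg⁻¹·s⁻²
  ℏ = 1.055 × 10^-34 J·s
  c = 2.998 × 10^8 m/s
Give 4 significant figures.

3.820 × 10^29

atomic unit of time: τ_au = (4πε₀)²ℏ³/(m_e e⁴) = 2.423 × 10^-17 s
Planck time: t_P = √(ℏG/c⁵) = 5.392 × 10^-44 s
850 × 2.423 × 10^-17 / 5.392 × 10^-44 = 3.820 × 10^29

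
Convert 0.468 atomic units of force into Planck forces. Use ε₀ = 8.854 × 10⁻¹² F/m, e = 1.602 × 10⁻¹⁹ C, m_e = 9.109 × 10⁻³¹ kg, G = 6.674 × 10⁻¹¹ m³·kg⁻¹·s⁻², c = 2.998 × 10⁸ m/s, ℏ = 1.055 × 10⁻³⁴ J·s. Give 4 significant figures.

3.178 × 10⁻⁵²

atomic unit of force: F_au = E_h/a₀ = m_e²e⁶/((4πε₀)³ℏ⁴) = 8.220 × 10⁻⁸ N
Planck force: F_P = c⁴/G = 1.210 × 10⁴⁴ N
0.468 × 8.220 × 10⁻⁸ / 1.210 × 10⁴⁴ = 3.178 × 10⁻⁵²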